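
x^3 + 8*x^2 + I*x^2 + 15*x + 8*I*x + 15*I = (x + 3)*(x + 5)*(x + I)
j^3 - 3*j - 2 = (j - 2)*(j + 1)^2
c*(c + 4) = c^2 + 4*c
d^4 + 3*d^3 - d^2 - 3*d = d*(d - 1)*(d + 1)*(d + 3)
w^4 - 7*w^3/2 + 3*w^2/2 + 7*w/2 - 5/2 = (w - 5/2)*(w - 1)^2*(w + 1)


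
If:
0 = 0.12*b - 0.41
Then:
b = 3.42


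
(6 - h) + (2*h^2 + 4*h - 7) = 2*h^2 + 3*h - 1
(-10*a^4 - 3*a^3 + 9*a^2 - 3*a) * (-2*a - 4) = 20*a^5 + 46*a^4 - 6*a^3 - 30*a^2 + 12*a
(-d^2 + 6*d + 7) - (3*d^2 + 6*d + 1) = 6 - 4*d^2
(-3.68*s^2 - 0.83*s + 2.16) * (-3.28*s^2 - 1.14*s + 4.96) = 12.0704*s^4 + 6.9176*s^3 - 24.3914*s^2 - 6.5792*s + 10.7136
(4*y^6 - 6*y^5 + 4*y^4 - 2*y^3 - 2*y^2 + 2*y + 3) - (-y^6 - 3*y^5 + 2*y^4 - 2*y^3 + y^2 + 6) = 5*y^6 - 3*y^5 + 2*y^4 - 3*y^2 + 2*y - 3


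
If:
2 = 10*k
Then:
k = 1/5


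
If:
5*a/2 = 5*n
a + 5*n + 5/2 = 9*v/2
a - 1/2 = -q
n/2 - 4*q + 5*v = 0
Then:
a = -28/293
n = -14/293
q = 349/586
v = 141/293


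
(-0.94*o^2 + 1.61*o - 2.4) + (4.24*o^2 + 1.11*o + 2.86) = 3.3*o^2 + 2.72*o + 0.46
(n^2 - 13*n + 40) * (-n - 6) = -n^3 + 7*n^2 + 38*n - 240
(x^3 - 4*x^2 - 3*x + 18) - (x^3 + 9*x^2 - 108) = -13*x^2 - 3*x + 126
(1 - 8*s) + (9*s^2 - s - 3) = 9*s^2 - 9*s - 2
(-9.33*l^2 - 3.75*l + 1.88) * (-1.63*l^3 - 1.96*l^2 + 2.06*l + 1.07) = 15.2079*l^5 + 24.3993*l^4 - 14.9342*l^3 - 21.3929*l^2 - 0.1397*l + 2.0116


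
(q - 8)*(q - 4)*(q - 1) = q^3 - 13*q^2 + 44*q - 32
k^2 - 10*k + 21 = (k - 7)*(k - 3)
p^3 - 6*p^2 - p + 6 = (p - 6)*(p - 1)*(p + 1)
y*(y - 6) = y^2 - 6*y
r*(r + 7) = r^2 + 7*r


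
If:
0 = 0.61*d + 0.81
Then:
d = -1.33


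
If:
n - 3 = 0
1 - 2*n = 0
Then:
No Solution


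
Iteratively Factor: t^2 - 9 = (t + 3)*(t - 3)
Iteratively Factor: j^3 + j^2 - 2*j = (j)*(j^2 + j - 2) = j*(j + 2)*(j - 1)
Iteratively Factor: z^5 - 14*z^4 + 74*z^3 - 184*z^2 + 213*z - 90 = (z - 3)*(z^4 - 11*z^3 + 41*z^2 - 61*z + 30) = (z - 3)*(z - 2)*(z^3 - 9*z^2 + 23*z - 15) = (z - 5)*(z - 3)*(z - 2)*(z^2 - 4*z + 3) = (z - 5)*(z - 3)*(z - 2)*(z - 1)*(z - 3)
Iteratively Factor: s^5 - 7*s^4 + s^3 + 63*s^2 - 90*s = (s - 3)*(s^4 - 4*s^3 - 11*s^2 + 30*s) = s*(s - 3)*(s^3 - 4*s^2 - 11*s + 30) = s*(s - 3)*(s - 2)*(s^2 - 2*s - 15) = s*(s - 3)*(s - 2)*(s + 3)*(s - 5)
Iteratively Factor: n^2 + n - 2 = (n - 1)*(n + 2)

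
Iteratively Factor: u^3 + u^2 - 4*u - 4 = (u + 1)*(u^2 - 4) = (u + 1)*(u + 2)*(u - 2)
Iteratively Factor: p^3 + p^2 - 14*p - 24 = (p + 3)*(p^2 - 2*p - 8) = (p - 4)*(p + 3)*(p + 2)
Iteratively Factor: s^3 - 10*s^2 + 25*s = (s)*(s^2 - 10*s + 25) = s*(s - 5)*(s - 5)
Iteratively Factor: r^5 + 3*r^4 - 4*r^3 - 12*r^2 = (r)*(r^4 + 3*r^3 - 4*r^2 - 12*r) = r^2*(r^3 + 3*r^2 - 4*r - 12) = r^2*(r + 2)*(r^2 + r - 6) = r^2*(r + 2)*(r + 3)*(r - 2)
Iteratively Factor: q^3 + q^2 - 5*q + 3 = (q - 1)*(q^2 + 2*q - 3) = (q - 1)*(q + 3)*(q - 1)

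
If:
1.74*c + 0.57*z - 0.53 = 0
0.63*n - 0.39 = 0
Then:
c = 0.304597701149425 - 0.327586206896552*z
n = 0.62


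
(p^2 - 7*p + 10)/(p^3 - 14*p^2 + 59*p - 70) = 1/(p - 7)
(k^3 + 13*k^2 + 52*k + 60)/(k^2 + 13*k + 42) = (k^2 + 7*k + 10)/(k + 7)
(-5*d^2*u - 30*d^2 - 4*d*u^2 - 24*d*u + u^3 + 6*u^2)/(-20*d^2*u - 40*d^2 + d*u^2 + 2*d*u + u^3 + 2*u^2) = (-5*d^2*u - 30*d^2 - 4*d*u^2 - 24*d*u + u^3 + 6*u^2)/(-20*d^2*u - 40*d^2 + d*u^2 + 2*d*u + u^3 + 2*u^2)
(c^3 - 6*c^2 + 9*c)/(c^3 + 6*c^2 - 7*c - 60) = c*(c - 3)/(c^2 + 9*c + 20)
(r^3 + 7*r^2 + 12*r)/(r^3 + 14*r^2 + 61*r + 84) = r/(r + 7)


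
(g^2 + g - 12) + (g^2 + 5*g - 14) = 2*g^2 + 6*g - 26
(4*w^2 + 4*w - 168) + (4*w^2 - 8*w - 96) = 8*w^2 - 4*w - 264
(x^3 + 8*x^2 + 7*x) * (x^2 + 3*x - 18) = x^5 + 11*x^4 + 13*x^3 - 123*x^2 - 126*x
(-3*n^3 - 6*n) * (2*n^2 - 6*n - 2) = -6*n^5 + 18*n^4 - 6*n^3 + 36*n^2 + 12*n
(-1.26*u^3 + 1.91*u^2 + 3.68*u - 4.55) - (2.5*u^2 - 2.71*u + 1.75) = -1.26*u^3 - 0.59*u^2 + 6.39*u - 6.3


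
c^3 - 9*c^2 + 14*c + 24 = (c - 6)*(c - 4)*(c + 1)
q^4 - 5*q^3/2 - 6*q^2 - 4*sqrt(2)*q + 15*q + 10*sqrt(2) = (q - 5/2)*(q - 2*sqrt(2))*(q + sqrt(2))^2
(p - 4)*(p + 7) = p^2 + 3*p - 28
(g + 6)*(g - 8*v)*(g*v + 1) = g^3*v - 8*g^2*v^2 + 6*g^2*v + g^2 - 48*g*v^2 - 8*g*v + 6*g - 48*v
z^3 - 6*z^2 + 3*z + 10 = (z - 5)*(z - 2)*(z + 1)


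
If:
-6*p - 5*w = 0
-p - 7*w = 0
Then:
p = 0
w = 0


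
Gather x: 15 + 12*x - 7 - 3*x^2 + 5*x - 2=-3*x^2 + 17*x + 6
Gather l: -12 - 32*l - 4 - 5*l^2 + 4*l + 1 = -5*l^2 - 28*l - 15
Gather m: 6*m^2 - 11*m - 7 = 6*m^2 - 11*m - 7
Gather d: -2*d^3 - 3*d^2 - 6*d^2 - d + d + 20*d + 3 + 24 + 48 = -2*d^3 - 9*d^2 + 20*d + 75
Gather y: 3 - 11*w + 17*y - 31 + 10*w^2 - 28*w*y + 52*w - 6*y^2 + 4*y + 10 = 10*w^2 + 41*w - 6*y^2 + y*(21 - 28*w) - 18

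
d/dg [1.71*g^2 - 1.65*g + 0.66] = 3.42*g - 1.65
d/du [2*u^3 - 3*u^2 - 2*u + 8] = 6*u^2 - 6*u - 2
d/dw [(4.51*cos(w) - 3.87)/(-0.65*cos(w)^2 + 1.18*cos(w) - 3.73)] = (-2.9315*cos(w)^2 + 5.031*cos(w) + 12.2557)*sin(w)/(0.4225*cos(w)^4 - 1.534*cos(w)^3 + 6.2414*cos(w)^2 - 8.8028*cos(w) + 13.9129)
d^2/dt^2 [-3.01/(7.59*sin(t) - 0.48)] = (173.400381*sin(t)^2 + 10.966032*sin(t) - 346.800762)/(7.59*sin(t) - 0.48)^3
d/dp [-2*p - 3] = -2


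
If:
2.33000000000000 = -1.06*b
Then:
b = -2.20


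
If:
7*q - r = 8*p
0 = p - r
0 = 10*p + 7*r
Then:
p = 0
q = 0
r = 0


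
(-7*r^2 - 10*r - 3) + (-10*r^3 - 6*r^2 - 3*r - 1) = -10*r^3 - 13*r^2 - 13*r - 4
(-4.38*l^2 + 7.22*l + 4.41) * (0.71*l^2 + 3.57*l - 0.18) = -3.1098*l^4 - 10.5104*l^3 + 29.6949*l^2 + 14.4441*l - 0.7938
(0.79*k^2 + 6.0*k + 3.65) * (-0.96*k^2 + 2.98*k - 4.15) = -0.7584*k^4 - 3.4058*k^3 + 11.0975*k^2 - 14.023*k - 15.1475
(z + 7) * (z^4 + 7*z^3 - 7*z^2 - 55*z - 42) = z^5 + 14*z^4 + 42*z^3 - 104*z^2 - 427*z - 294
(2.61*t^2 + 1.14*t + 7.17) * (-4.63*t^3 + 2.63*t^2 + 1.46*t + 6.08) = -12.0843*t^5 + 1.5861*t^4 - 26.3883*t^3 + 36.3903*t^2 + 17.3994*t + 43.5936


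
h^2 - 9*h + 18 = (h - 6)*(h - 3)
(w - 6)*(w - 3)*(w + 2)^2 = w^4 - 5*w^3 - 14*w^2 + 36*w + 72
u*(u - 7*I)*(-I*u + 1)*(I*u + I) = u^4 + u^3 - 6*I*u^3 + 7*u^2 - 6*I*u^2 + 7*u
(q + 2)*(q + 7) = q^2 + 9*q + 14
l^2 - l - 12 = (l - 4)*(l + 3)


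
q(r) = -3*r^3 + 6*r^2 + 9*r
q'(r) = -9*r^2 + 12*r + 9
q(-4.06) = 263.13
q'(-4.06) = -188.07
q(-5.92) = 779.42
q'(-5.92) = -377.46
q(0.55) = 6.27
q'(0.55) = 12.88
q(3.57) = -27.90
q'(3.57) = -62.86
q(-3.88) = 230.64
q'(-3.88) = -173.05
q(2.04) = 17.86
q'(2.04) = -3.97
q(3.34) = -14.79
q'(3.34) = -51.32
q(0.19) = 1.91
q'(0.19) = 10.96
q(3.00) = 0.00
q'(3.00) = -36.00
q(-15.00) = 11340.00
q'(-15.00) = -2196.00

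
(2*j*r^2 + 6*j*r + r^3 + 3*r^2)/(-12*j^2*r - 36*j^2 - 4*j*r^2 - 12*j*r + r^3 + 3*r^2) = r/(-6*j + r)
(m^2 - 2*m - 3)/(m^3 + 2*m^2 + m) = (m - 3)/(m*(m + 1))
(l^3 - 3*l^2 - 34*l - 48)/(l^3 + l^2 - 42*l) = (l^3 - 3*l^2 - 34*l - 48)/(l*(l^2 + l - 42))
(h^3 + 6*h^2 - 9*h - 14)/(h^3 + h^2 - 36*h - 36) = (h^2 + 5*h - 14)/(h^2 - 36)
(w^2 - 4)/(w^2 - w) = (w^2 - 4)/(w*(w - 1))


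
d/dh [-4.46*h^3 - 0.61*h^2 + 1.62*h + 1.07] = -13.38*h^2 - 1.22*h + 1.62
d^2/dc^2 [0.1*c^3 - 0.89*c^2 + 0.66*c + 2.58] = 0.6*c - 1.78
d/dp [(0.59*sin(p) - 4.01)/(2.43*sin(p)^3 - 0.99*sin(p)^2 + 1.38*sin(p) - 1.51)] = (-2.8674*sin(p)^3 + 29.817*sin(p)^2 - 7.9398*sin(p) + 4.6429)*cos(p)/(5.9049*sin(p)^6 - 4.8114*sin(p)^5 + 7.6869*sin(p)^4 - 10.071*sin(p)^3 + 4.8942*sin(p)^2 - 4.1676*sin(p) + 2.2801)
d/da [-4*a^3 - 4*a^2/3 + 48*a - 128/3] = -12*a^2 - 8*a/3 + 48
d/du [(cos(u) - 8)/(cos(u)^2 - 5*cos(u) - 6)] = (cos(u)^2 - 16*cos(u) + 46)*sin(u)/(sin(u)^2 + 5*cos(u) + 5)^2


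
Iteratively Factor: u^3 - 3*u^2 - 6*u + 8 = (u - 1)*(u^2 - 2*u - 8) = (u - 1)*(u + 2)*(u - 4)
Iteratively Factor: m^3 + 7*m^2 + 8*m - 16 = (m + 4)*(m^2 + 3*m - 4) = (m - 1)*(m + 4)*(m + 4)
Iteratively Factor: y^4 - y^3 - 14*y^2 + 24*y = (y - 2)*(y^3 + y^2 - 12*y) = (y - 2)*(y + 4)*(y^2 - 3*y) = y*(y - 2)*(y + 4)*(y - 3)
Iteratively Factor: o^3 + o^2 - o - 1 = (o + 1)*(o^2 - 1) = (o + 1)^2*(o - 1)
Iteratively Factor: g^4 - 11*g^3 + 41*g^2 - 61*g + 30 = (g - 2)*(g^3 - 9*g^2 + 23*g - 15) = (g - 2)*(g - 1)*(g^2 - 8*g + 15) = (g - 3)*(g - 2)*(g - 1)*(g - 5)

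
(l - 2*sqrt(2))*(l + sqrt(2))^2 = l^3 - 6*l - 4*sqrt(2)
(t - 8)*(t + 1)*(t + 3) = t^3 - 4*t^2 - 29*t - 24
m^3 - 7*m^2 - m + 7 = (m - 7)*(m - 1)*(m + 1)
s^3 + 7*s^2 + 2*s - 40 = (s - 2)*(s + 4)*(s + 5)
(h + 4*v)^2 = h^2 + 8*h*v + 16*v^2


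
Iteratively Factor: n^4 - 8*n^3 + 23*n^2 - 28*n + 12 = (n - 2)*(n^3 - 6*n^2 + 11*n - 6) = (n - 2)*(n - 1)*(n^2 - 5*n + 6) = (n - 3)*(n - 2)*(n - 1)*(n - 2)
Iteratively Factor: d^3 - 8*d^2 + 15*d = (d - 5)*(d^2 - 3*d) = d*(d - 5)*(d - 3)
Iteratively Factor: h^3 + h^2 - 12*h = (h)*(h^2 + h - 12) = h*(h - 3)*(h + 4)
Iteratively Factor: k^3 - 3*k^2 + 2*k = (k)*(k^2 - 3*k + 2) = k*(k - 2)*(k - 1)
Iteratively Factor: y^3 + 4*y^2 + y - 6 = (y + 2)*(y^2 + 2*y - 3) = (y - 1)*(y + 2)*(y + 3)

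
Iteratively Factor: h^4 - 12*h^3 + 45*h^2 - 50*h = (h)*(h^3 - 12*h^2 + 45*h - 50) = h*(h - 5)*(h^2 - 7*h + 10) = h*(h - 5)^2*(h - 2)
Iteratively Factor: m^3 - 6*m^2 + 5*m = (m - 1)*(m^2 - 5*m) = (m - 5)*(m - 1)*(m)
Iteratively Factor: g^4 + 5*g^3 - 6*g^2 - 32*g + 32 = (g - 1)*(g^3 + 6*g^2 - 32) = (g - 2)*(g - 1)*(g^2 + 8*g + 16) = (g - 2)*(g - 1)*(g + 4)*(g + 4)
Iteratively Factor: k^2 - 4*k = (k)*(k - 4)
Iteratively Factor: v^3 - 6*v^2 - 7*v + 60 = (v + 3)*(v^2 - 9*v + 20) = (v - 5)*(v + 3)*(v - 4)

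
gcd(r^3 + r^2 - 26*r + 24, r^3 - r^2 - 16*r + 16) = r^2 - 5*r + 4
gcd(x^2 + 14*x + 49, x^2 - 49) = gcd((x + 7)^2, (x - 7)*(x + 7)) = x + 7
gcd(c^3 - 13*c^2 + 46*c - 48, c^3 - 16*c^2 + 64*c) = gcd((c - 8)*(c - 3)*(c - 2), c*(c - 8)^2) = c - 8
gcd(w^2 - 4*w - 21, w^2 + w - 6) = w + 3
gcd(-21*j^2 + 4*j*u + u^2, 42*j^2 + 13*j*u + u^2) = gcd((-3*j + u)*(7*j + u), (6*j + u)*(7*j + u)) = 7*j + u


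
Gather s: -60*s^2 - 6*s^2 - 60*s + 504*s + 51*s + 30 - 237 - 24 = -66*s^2 + 495*s - 231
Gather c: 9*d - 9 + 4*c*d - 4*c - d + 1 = c*(4*d - 4) + 8*d - 8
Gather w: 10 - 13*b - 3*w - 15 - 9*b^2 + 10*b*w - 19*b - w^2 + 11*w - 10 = -9*b^2 - 32*b - w^2 + w*(10*b + 8) - 15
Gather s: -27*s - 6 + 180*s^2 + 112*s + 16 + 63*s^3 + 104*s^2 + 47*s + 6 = 63*s^3 + 284*s^2 + 132*s + 16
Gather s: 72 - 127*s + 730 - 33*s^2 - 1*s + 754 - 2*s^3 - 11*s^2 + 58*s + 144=-2*s^3 - 44*s^2 - 70*s + 1700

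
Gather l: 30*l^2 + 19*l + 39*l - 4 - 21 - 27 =30*l^2 + 58*l - 52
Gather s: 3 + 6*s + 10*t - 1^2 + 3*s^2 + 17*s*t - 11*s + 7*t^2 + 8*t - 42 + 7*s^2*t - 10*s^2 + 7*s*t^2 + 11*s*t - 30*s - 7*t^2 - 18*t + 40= s^2*(7*t - 7) + s*(7*t^2 + 28*t - 35)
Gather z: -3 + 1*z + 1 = z - 2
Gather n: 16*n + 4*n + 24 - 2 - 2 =20*n + 20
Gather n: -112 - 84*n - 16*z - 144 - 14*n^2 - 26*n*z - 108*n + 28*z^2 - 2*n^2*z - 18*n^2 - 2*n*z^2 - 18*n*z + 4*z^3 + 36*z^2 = n^2*(-2*z - 32) + n*(-2*z^2 - 44*z - 192) + 4*z^3 + 64*z^2 - 16*z - 256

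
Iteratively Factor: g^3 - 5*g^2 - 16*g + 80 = (g - 4)*(g^2 - g - 20) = (g - 5)*(g - 4)*(g + 4)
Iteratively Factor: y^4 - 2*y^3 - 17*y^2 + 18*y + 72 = (y - 3)*(y^3 + y^2 - 14*y - 24) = (y - 3)*(y + 3)*(y^2 - 2*y - 8) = (y - 3)*(y + 2)*(y + 3)*(y - 4)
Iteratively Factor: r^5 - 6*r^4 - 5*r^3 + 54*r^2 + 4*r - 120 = (r - 2)*(r^4 - 4*r^3 - 13*r^2 + 28*r + 60) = (r - 2)*(r + 2)*(r^3 - 6*r^2 - r + 30) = (r - 2)*(r + 2)^2*(r^2 - 8*r + 15) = (r - 3)*(r - 2)*(r + 2)^2*(r - 5)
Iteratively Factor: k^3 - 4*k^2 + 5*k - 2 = (k - 2)*(k^2 - 2*k + 1) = (k - 2)*(k - 1)*(k - 1)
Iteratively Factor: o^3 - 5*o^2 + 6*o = (o - 2)*(o^2 - 3*o) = (o - 3)*(o - 2)*(o)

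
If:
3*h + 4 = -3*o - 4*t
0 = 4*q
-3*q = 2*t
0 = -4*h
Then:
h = 0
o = -4/3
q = 0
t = 0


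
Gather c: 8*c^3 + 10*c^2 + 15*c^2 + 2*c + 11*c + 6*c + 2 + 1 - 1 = 8*c^3 + 25*c^2 + 19*c + 2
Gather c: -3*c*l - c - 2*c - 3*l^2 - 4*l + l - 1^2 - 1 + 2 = c*(-3*l - 3) - 3*l^2 - 3*l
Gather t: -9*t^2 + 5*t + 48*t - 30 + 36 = -9*t^2 + 53*t + 6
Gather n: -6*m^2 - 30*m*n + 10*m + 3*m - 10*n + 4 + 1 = -6*m^2 + 13*m + n*(-30*m - 10) + 5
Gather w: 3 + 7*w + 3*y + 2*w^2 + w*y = 2*w^2 + w*(y + 7) + 3*y + 3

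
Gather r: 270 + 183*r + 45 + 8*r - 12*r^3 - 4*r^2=-12*r^3 - 4*r^2 + 191*r + 315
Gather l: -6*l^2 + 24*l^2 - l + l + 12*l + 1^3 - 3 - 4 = 18*l^2 + 12*l - 6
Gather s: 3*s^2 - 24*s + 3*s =3*s^2 - 21*s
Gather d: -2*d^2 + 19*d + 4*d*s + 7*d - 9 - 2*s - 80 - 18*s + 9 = -2*d^2 + d*(4*s + 26) - 20*s - 80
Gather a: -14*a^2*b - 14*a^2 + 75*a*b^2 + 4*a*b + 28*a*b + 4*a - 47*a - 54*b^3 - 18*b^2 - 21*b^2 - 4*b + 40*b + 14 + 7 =a^2*(-14*b - 14) + a*(75*b^2 + 32*b - 43) - 54*b^3 - 39*b^2 + 36*b + 21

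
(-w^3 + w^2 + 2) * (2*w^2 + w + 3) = -2*w^5 + w^4 - 2*w^3 + 7*w^2 + 2*w + 6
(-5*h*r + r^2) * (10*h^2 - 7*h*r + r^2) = -50*h^3*r + 45*h^2*r^2 - 12*h*r^3 + r^4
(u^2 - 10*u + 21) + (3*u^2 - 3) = 4*u^2 - 10*u + 18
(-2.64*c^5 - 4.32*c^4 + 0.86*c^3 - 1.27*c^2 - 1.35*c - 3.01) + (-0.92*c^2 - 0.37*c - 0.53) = -2.64*c^5 - 4.32*c^4 + 0.86*c^3 - 2.19*c^2 - 1.72*c - 3.54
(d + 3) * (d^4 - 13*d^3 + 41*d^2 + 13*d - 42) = d^5 - 10*d^4 + 2*d^3 + 136*d^2 - 3*d - 126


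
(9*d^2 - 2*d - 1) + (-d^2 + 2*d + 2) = 8*d^2 + 1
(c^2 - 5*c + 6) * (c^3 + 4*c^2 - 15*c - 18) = c^5 - c^4 - 29*c^3 + 81*c^2 - 108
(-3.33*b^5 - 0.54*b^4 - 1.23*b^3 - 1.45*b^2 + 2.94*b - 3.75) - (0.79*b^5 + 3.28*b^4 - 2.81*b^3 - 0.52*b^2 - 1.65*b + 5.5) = -4.12*b^5 - 3.82*b^4 + 1.58*b^3 - 0.93*b^2 + 4.59*b - 9.25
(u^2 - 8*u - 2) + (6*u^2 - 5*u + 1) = 7*u^2 - 13*u - 1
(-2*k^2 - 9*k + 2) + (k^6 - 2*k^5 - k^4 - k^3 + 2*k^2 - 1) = k^6 - 2*k^5 - k^4 - k^3 - 9*k + 1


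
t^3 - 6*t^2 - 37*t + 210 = (t - 7)*(t - 5)*(t + 6)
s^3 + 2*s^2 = s^2*(s + 2)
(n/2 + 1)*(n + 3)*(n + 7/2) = n^3/2 + 17*n^2/4 + 47*n/4 + 21/2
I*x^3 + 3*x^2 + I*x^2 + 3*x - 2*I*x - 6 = (x + 2)*(x - 3*I)*(I*x - I)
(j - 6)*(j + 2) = j^2 - 4*j - 12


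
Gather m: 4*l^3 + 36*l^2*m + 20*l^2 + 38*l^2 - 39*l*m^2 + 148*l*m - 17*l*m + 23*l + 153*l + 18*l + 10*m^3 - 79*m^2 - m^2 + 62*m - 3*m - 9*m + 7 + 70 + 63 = 4*l^3 + 58*l^2 + 194*l + 10*m^3 + m^2*(-39*l - 80) + m*(36*l^2 + 131*l + 50) + 140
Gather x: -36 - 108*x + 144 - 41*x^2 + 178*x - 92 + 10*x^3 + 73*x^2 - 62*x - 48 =10*x^3 + 32*x^2 + 8*x - 32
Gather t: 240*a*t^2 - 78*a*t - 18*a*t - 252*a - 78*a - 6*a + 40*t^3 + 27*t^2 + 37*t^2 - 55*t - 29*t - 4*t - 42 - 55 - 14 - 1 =-336*a + 40*t^3 + t^2*(240*a + 64) + t*(-96*a - 88) - 112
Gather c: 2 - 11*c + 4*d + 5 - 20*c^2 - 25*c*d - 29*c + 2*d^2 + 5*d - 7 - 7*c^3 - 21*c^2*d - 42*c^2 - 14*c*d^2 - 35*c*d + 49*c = -7*c^3 + c^2*(-21*d - 62) + c*(-14*d^2 - 60*d + 9) + 2*d^2 + 9*d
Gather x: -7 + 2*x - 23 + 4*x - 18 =6*x - 48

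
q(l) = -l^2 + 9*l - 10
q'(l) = 9 - 2*l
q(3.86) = 9.84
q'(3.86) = 1.28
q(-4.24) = -66.14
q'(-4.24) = 17.48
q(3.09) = 8.26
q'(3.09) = 2.82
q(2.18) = 4.87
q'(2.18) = 4.64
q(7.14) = 3.28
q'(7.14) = -5.28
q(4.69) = 10.21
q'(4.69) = -0.38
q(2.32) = 5.50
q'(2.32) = 4.36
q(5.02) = 9.98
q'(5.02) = -1.04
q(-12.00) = -262.00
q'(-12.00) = 33.00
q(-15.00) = -370.00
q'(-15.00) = 39.00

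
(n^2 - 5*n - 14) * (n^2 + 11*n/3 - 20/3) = n^4 - 4*n^3/3 - 39*n^2 - 18*n + 280/3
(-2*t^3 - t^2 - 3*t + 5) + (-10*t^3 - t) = -12*t^3 - t^2 - 4*t + 5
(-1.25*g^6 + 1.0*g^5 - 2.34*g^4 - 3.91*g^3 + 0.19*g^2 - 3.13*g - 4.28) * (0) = 0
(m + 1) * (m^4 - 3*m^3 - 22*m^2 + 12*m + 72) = m^5 - 2*m^4 - 25*m^3 - 10*m^2 + 84*m + 72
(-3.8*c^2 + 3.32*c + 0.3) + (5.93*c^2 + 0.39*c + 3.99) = 2.13*c^2 + 3.71*c + 4.29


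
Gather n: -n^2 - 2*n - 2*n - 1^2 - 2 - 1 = -n^2 - 4*n - 4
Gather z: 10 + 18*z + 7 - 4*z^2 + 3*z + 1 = -4*z^2 + 21*z + 18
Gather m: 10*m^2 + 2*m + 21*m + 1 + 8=10*m^2 + 23*m + 9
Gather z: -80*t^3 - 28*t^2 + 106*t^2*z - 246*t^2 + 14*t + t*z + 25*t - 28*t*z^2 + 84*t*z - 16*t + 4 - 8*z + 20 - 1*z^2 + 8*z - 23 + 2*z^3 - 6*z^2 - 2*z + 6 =-80*t^3 - 274*t^2 + 23*t + 2*z^3 + z^2*(-28*t - 7) + z*(106*t^2 + 85*t - 2) + 7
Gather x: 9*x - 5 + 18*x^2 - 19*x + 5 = 18*x^2 - 10*x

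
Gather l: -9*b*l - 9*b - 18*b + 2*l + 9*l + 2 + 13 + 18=-27*b + l*(11 - 9*b) + 33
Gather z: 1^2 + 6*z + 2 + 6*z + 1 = 12*z + 4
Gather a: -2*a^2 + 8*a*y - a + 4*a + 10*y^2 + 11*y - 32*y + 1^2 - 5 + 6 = -2*a^2 + a*(8*y + 3) + 10*y^2 - 21*y + 2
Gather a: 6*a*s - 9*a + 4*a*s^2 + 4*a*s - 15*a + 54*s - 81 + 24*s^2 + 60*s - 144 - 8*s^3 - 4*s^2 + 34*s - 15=a*(4*s^2 + 10*s - 24) - 8*s^3 + 20*s^2 + 148*s - 240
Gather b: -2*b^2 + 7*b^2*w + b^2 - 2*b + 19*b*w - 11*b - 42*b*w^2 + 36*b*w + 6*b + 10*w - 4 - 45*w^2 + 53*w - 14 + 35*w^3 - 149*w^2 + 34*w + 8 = b^2*(7*w - 1) + b*(-42*w^2 + 55*w - 7) + 35*w^3 - 194*w^2 + 97*w - 10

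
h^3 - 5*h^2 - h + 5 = (h - 5)*(h - 1)*(h + 1)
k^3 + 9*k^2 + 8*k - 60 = (k - 2)*(k + 5)*(k + 6)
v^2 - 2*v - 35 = (v - 7)*(v + 5)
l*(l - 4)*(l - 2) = l^3 - 6*l^2 + 8*l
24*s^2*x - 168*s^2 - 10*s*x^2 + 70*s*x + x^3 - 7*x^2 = (-6*s + x)*(-4*s + x)*(x - 7)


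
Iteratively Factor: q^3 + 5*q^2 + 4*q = (q + 4)*(q^2 + q) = q*(q + 4)*(q + 1)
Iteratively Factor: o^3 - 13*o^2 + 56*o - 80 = (o - 4)*(o^2 - 9*o + 20) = (o - 5)*(o - 4)*(o - 4)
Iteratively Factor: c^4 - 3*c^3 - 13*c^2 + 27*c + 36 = (c - 3)*(c^3 - 13*c - 12) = (c - 3)*(c + 1)*(c^2 - c - 12) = (c - 3)*(c + 1)*(c + 3)*(c - 4)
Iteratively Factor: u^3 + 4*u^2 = (u + 4)*(u^2) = u*(u + 4)*(u)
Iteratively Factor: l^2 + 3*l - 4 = (l + 4)*(l - 1)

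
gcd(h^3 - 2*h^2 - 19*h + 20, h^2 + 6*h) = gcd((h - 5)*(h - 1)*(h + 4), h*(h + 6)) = 1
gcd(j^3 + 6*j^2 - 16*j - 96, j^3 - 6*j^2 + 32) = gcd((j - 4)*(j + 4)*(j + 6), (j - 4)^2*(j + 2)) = j - 4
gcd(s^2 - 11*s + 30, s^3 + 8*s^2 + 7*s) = 1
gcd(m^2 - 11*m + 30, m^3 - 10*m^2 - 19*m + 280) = 1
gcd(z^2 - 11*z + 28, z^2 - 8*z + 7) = z - 7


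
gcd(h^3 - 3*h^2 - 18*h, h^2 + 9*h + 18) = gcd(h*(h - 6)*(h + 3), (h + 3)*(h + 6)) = h + 3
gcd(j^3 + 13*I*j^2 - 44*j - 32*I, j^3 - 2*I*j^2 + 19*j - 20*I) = j + 4*I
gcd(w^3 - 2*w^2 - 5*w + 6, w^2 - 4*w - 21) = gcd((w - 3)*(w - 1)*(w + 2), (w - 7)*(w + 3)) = 1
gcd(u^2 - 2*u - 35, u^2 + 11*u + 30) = u + 5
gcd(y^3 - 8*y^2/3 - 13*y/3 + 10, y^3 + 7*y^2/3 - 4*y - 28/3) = y + 2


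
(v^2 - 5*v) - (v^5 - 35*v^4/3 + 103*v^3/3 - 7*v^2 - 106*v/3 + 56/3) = -v^5 + 35*v^4/3 - 103*v^3/3 + 8*v^2 + 91*v/3 - 56/3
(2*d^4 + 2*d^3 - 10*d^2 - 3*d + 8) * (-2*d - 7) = -4*d^5 - 18*d^4 + 6*d^3 + 76*d^2 + 5*d - 56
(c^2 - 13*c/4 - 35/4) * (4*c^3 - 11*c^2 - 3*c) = 4*c^5 - 24*c^4 - 9*c^3/4 + 106*c^2 + 105*c/4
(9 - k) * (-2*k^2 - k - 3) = 2*k^3 - 17*k^2 - 6*k - 27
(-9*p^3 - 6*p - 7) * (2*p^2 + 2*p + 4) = -18*p^5 - 18*p^4 - 48*p^3 - 26*p^2 - 38*p - 28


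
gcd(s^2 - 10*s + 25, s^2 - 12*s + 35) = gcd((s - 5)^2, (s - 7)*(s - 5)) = s - 5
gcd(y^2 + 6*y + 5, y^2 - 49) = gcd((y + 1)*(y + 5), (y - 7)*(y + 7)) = 1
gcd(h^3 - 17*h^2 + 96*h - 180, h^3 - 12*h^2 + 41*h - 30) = h^2 - 11*h + 30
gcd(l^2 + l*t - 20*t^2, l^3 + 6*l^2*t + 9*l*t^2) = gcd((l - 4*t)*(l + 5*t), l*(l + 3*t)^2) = 1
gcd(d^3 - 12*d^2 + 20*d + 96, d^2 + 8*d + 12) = d + 2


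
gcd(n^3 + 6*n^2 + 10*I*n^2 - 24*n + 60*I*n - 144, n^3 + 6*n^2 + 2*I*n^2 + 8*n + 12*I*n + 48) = n^2 + n*(6 + 4*I) + 24*I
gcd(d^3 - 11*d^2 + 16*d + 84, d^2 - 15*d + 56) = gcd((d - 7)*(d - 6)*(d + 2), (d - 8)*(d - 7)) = d - 7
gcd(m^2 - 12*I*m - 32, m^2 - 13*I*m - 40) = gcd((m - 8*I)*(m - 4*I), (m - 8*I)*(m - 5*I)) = m - 8*I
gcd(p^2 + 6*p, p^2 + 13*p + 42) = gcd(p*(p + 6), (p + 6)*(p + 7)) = p + 6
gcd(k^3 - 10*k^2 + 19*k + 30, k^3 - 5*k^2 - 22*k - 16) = k + 1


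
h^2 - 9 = (h - 3)*(h + 3)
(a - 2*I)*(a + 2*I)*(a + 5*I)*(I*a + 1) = I*a^4 - 4*a^3 + 9*I*a^2 - 16*a + 20*I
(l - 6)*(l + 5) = l^2 - l - 30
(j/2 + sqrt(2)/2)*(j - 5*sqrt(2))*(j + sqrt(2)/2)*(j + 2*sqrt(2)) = j^4/2 - 3*sqrt(2)*j^3/4 - 14*j^2 - 33*sqrt(2)*j/2 - 10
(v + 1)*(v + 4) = v^2 + 5*v + 4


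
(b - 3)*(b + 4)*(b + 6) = b^3 + 7*b^2 - 6*b - 72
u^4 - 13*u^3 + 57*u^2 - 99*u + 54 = (u - 6)*(u - 3)^2*(u - 1)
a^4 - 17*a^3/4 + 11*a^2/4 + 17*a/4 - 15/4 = (a - 3)*(a - 5/4)*(a - 1)*(a + 1)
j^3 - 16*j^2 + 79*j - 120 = (j - 8)*(j - 5)*(j - 3)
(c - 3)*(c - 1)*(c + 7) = c^3 + 3*c^2 - 25*c + 21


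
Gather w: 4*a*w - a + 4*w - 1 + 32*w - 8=-a + w*(4*a + 36) - 9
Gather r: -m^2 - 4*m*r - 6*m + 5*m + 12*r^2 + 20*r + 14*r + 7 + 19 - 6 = -m^2 - m + 12*r^2 + r*(34 - 4*m) + 20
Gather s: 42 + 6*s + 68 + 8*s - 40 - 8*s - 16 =6*s + 54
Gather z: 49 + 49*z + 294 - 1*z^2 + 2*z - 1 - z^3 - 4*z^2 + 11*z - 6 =-z^3 - 5*z^2 + 62*z + 336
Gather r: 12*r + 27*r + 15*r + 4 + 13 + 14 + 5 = 54*r + 36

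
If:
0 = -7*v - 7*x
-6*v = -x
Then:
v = 0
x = 0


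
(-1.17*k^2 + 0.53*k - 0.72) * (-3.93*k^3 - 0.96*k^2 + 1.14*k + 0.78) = 4.5981*k^5 - 0.9597*k^4 + 0.987*k^3 + 0.3828*k^2 - 0.4074*k - 0.5616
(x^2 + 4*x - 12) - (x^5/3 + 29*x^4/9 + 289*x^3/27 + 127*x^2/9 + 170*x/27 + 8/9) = -x^5/3 - 29*x^4/9 - 289*x^3/27 - 118*x^2/9 - 62*x/27 - 116/9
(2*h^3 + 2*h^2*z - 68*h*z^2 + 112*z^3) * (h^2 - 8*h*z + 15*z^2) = 2*h^5 - 14*h^4*z - 54*h^3*z^2 + 686*h^2*z^3 - 1916*h*z^4 + 1680*z^5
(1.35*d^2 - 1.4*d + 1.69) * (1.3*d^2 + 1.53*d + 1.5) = 1.755*d^4 + 0.2455*d^3 + 2.08*d^2 + 0.4857*d + 2.535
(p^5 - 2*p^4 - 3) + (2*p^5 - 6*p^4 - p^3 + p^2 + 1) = 3*p^5 - 8*p^4 - p^3 + p^2 - 2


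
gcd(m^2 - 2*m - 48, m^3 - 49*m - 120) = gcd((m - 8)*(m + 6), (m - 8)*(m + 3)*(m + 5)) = m - 8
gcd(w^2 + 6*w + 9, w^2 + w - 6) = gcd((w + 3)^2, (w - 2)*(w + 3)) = w + 3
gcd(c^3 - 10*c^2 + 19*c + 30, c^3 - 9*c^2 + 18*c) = c - 6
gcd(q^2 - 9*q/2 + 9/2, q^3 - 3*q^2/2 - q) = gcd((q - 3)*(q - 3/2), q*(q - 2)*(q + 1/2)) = 1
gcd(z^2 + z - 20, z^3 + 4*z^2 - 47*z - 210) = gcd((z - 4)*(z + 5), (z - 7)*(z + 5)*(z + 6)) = z + 5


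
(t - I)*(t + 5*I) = t^2 + 4*I*t + 5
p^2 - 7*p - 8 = (p - 8)*(p + 1)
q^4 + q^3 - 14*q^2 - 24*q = q*(q - 4)*(q + 2)*(q + 3)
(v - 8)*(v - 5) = v^2 - 13*v + 40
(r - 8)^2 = r^2 - 16*r + 64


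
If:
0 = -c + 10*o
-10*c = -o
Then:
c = 0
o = 0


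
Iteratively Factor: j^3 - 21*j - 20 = (j + 4)*(j^2 - 4*j - 5) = (j + 1)*(j + 4)*(j - 5)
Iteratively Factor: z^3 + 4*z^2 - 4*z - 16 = (z - 2)*(z^2 + 6*z + 8) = (z - 2)*(z + 4)*(z + 2)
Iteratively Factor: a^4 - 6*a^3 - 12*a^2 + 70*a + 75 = (a + 1)*(a^3 - 7*a^2 - 5*a + 75) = (a - 5)*(a + 1)*(a^2 - 2*a - 15) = (a - 5)^2*(a + 1)*(a + 3)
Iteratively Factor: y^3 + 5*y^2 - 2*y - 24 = (y - 2)*(y^2 + 7*y + 12) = (y - 2)*(y + 3)*(y + 4)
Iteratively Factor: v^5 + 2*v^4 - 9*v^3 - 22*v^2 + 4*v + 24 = (v + 2)*(v^4 - 9*v^2 - 4*v + 12) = (v - 1)*(v + 2)*(v^3 + v^2 - 8*v - 12) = (v - 1)*(v + 2)^2*(v^2 - v - 6) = (v - 3)*(v - 1)*(v + 2)^2*(v + 2)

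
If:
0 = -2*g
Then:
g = 0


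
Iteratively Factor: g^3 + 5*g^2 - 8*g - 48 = (g - 3)*(g^2 + 8*g + 16) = (g - 3)*(g + 4)*(g + 4)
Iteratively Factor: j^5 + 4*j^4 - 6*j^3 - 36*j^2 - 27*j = (j - 3)*(j^4 + 7*j^3 + 15*j^2 + 9*j) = (j - 3)*(j + 3)*(j^3 + 4*j^2 + 3*j) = (j - 3)*(j + 1)*(j + 3)*(j^2 + 3*j) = j*(j - 3)*(j + 1)*(j + 3)*(j + 3)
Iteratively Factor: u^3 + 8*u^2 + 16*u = (u + 4)*(u^2 + 4*u) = (u + 4)^2*(u)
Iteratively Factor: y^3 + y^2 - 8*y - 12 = (y + 2)*(y^2 - y - 6) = (y + 2)^2*(y - 3)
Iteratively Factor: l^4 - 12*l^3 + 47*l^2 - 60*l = (l - 4)*(l^3 - 8*l^2 + 15*l) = l*(l - 4)*(l^2 - 8*l + 15) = l*(l - 5)*(l - 4)*(l - 3)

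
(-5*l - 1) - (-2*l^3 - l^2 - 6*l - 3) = 2*l^3 + l^2 + l + 2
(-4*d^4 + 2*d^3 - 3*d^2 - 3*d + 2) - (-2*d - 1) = -4*d^4 + 2*d^3 - 3*d^2 - d + 3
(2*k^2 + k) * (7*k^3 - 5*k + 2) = 14*k^5 + 7*k^4 - 10*k^3 - k^2 + 2*k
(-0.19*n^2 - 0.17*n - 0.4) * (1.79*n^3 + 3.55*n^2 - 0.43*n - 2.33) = -0.3401*n^5 - 0.9788*n^4 - 1.2378*n^3 - 0.9042*n^2 + 0.5681*n + 0.932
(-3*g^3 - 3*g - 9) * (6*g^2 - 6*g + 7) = -18*g^5 + 18*g^4 - 39*g^3 - 36*g^2 + 33*g - 63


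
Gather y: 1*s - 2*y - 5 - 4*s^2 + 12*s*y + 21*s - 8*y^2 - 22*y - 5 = -4*s^2 + 22*s - 8*y^2 + y*(12*s - 24) - 10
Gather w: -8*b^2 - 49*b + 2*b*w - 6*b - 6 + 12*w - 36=-8*b^2 - 55*b + w*(2*b + 12) - 42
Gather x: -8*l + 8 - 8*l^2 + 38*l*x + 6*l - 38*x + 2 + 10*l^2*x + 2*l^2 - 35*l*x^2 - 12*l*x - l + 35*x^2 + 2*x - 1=-6*l^2 - 3*l + x^2*(35 - 35*l) + x*(10*l^2 + 26*l - 36) + 9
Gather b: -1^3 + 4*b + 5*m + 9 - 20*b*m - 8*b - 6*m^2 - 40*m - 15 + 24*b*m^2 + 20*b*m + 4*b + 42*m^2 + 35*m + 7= 24*b*m^2 + 36*m^2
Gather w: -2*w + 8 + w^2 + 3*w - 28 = w^2 + w - 20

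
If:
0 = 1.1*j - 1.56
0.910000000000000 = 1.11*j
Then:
No Solution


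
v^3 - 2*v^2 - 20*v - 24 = (v - 6)*(v + 2)^2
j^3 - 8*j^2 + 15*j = j*(j - 5)*(j - 3)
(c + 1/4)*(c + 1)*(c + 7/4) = c^3 + 3*c^2 + 39*c/16 + 7/16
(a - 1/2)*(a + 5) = a^2 + 9*a/2 - 5/2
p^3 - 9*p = p*(p - 3)*(p + 3)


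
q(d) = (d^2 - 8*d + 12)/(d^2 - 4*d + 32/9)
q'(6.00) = 0.26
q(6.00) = 0.00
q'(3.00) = 15.84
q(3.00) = -5.40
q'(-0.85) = 0.62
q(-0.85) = 2.54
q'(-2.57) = 0.21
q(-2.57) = 1.92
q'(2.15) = 9.74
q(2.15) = 1.37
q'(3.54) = 2.66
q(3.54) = -1.97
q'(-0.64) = 0.75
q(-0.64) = 2.69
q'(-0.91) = 0.59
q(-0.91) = 2.51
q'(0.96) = 17.31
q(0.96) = 8.23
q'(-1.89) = 0.30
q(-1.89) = 2.09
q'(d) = (4 - 2*d)*(d^2 - 8*d + 12)/(d^2 - 4*d + 32/9)^2 + (2*d - 8)/(d^2 - 4*d + 32/9)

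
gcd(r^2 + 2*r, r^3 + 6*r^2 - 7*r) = r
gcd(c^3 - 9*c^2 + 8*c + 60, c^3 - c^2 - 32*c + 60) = c - 5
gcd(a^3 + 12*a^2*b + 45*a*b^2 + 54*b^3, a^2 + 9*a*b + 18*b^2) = a^2 + 9*a*b + 18*b^2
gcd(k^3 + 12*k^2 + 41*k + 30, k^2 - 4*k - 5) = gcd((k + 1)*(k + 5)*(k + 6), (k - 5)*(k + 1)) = k + 1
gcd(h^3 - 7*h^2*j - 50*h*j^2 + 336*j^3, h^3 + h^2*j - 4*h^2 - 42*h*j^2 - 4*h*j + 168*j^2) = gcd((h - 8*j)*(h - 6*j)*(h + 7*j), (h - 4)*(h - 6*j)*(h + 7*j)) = h^2 + h*j - 42*j^2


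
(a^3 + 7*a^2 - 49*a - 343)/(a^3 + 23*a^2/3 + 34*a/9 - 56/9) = 9*(a^2 - 49)/(9*a^2 + 6*a - 8)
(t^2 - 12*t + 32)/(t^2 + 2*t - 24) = (t - 8)/(t + 6)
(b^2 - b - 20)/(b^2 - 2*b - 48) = (-b^2 + b + 20)/(-b^2 + 2*b + 48)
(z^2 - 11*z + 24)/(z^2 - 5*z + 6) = (z - 8)/(z - 2)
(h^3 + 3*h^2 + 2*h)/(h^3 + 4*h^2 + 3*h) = (h + 2)/(h + 3)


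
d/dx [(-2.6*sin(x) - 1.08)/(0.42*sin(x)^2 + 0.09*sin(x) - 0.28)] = (1.092*sin(x)^2 + 0.9072*sin(x) + 0.8252)*cos(x)/(0.1764*sin(x)^4 + 0.0756*sin(x)^3 - 0.2271*sin(x)^2 - 0.0504*sin(x) + 0.0784)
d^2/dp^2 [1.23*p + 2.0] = 0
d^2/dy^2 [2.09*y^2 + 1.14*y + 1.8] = 4.18000000000000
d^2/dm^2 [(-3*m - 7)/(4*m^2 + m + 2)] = 2*(-(3*m + 7)*(8*m + 1)^2 + (36*m + 31)*(4*m^2 + m + 2))/(4*m^2 + m + 2)^3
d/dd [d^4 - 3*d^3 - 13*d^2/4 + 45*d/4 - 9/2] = 4*d^3 - 9*d^2 - 13*d/2 + 45/4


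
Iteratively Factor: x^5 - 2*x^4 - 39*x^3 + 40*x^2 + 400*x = (x - 5)*(x^4 + 3*x^3 - 24*x^2 - 80*x) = x*(x - 5)*(x^3 + 3*x^2 - 24*x - 80) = x*(x - 5)*(x + 4)*(x^2 - x - 20) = x*(x - 5)^2*(x + 4)*(x + 4)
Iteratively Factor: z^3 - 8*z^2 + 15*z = (z)*(z^2 - 8*z + 15) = z*(z - 5)*(z - 3)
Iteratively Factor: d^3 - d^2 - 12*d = (d - 4)*(d^2 + 3*d) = d*(d - 4)*(d + 3)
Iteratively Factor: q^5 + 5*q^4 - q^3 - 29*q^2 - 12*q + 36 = (q - 1)*(q^4 + 6*q^3 + 5*q^2 - 24*q - 36) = (q - 1)*(q + 3)*(q^3 + 3*q^2 - 4*q - 12) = (q - 1)*(q + 2)*(q + 3)*(q^2 + q - 6) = (q - 2)*(q - 1)*(q + 2)*(q + 3)*(q + 3)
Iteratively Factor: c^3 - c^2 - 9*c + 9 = (c - 1)*(c^2 - 9) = (c - 1)*(c + 3)*(c - 3)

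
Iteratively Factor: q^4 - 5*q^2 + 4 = (q - 1)*(q^3 + q^2 - 4*q - 4) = (q - 1)*(q + 1)*(q^2 - 4) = (q - 1)*(q + 1)*(q + 2)*(q - 2)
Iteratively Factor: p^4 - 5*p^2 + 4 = (p + 1)*(p^3 - p^2 - 4*p + 4) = (p - 2)*(p + 1)*(p^2 + p - 2) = (p - 2)*(p - 1)*(p + 1)*(p + 2)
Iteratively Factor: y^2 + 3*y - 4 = (y - 1)*(y + 4)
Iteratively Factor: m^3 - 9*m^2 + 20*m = (m - 4)*(m^2 - 5*m) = m*(m - 4)*(m - 5)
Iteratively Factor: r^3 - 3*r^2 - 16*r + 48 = (r - 3)*(r^2 - 16) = (r - 3)*(r + 4)*(r - 4)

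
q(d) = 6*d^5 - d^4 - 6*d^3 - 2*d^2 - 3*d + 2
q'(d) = 30*d^4 - 4*d^3 - 18*d^2 - 4*d - 3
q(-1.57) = -38.31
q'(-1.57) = 156.66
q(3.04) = 1278.25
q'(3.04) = 2268.33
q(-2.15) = -238.17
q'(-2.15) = 603.17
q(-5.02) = -19037.38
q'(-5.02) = 19121.30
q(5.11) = 19357.28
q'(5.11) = 19428.06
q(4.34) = 8344.52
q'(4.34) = 9957.01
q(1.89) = 80.62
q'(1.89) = 280.93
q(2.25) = 237.14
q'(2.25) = 620.18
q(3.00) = 1190.00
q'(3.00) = 2145.00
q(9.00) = 343172.00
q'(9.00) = 192417.00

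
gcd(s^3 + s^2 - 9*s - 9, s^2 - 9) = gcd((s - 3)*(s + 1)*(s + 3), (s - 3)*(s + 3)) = s^2 - 9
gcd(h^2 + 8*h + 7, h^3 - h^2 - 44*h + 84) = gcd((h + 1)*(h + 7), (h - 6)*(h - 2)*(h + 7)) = h + 7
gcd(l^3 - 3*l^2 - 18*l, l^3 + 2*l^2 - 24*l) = l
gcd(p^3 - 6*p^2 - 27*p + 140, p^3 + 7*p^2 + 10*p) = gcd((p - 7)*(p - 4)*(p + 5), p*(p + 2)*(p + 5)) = p + 5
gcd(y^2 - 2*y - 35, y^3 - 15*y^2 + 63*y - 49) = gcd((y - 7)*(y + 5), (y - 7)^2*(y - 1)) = y - 7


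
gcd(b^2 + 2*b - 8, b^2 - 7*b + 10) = b - 2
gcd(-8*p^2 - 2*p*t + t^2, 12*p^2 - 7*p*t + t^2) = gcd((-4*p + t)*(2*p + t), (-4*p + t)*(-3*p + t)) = 4*p - t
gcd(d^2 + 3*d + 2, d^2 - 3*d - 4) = d + 1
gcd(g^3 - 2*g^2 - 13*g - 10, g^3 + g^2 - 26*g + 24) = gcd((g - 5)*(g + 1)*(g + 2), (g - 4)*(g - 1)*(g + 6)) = 1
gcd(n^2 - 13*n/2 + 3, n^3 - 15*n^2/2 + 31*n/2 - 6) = n - 1/2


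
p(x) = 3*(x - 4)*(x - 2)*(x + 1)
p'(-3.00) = 177.00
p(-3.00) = -210.00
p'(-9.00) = 1005.00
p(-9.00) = -3432.00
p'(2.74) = -8.63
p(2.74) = -10.46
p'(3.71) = 18.58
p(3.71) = -7.01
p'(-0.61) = 27.65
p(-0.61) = 14.08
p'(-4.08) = 278.22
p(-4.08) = -453.93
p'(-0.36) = 17.97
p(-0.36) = 19.76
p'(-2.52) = 138.75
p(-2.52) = -134.39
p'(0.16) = 1.43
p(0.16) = 24.59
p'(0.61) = -8.95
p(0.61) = 22.76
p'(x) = 3*(x - 4)*(x - 2) + 3*(x - 4)*(x + 1) + 3*(x - 2)*(x + 1)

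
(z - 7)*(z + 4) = z^2 - 3*z - 28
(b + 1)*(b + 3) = b^2 + 4*b + 3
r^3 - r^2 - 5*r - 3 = (r - 3)*(r + 1)^2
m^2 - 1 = (m - 1)*(m + 1)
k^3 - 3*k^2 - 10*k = k*(k - 5)*(k + 2)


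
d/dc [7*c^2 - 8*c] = 14*c - 8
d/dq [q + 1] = 1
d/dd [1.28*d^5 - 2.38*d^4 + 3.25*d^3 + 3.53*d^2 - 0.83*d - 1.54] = 6.4*d^4 - 9.52*d^3 + 9.75*d^2 + 7.06*d - 0.83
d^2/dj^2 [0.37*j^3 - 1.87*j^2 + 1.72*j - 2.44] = 2.22*j - 3.74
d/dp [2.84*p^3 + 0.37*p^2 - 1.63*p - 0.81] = 8.52*p^2 + 0.74*p - 1.63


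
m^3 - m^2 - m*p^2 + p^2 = (m - 1)*(m - p)*(m + p)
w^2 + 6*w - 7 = (w - 1)*(w + 7)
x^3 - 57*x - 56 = (x - 8)*(x + 1)*(x + 7)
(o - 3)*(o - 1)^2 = o^3 - 5*o^2 + 7*o - 3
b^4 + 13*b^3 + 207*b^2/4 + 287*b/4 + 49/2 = (b + 1/2)*(b + 2)*(b + 7/2)*(b + 7)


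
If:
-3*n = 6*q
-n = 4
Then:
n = -4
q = 2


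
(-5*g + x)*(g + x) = -5*g^2 - 4*g*x + x^2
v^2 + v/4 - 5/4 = (v - 1)*(v + 5/4)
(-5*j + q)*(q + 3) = -5*j*q - 15*j + q^2 + 3*q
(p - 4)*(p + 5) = p^2 + p - 20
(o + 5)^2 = o^2 + 10*o + 25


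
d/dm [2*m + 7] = 2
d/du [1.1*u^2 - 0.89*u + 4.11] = 2.2*u - 0.89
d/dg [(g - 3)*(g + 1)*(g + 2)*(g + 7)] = 4*g^3 + 21*g^2 - 14*g - 55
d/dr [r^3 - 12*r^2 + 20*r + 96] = 3*r^2 - 24*r + 20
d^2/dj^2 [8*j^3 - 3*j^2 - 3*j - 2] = 48*j - 6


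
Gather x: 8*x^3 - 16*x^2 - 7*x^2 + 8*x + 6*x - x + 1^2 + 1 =8*x^3 - 23*x^2 + 13*x + 2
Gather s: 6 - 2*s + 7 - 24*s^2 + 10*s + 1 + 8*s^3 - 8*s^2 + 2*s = 8*s^3 - 32*s^2 + 10*s + 14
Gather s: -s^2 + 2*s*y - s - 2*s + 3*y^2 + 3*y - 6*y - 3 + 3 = -s^2 + s*(2*y - 3) + 3*y^2 - 3*y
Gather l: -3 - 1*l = -l - 3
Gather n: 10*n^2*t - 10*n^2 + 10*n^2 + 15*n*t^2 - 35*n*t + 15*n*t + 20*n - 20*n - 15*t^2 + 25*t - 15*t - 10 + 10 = 10*n^2*t + n*(15*t^2 - 20*t) - 15*t^2 + 10*t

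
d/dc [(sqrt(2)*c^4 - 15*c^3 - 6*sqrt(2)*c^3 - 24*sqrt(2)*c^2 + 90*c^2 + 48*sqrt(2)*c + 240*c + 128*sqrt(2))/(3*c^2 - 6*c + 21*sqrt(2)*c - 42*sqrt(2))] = (2*sqrt(2)*c^5 - 12*sqrt(2)*c^4 + 27*c^4 - 186*sqrt(2)*c^3 - 220*c^3 - 252*c^2 + 1260*sqrt(2)*c^2 - 2776*sqrt(2)*c + 1344*c - 3104*sqrt(2) - 3136)/(3*(c^4 - 4*c^3 + 14*sqrt(2)*c^3 - 56*sqrt(2)*c^2 + 102*c^2 - 392*c + 56*sqrt(2)*c + 392))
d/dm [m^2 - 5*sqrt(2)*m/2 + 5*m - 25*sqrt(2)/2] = 2*m - 5*sqrt(2)/2 + 5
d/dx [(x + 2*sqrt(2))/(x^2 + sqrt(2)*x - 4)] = (x^2 + sqrt(2)*x - (x + 2*sqrt(2))*(2*x + sqrt(2)) - 4)/(x^2 + sqrt(2)*x - 4)^2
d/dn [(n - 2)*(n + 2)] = 2*n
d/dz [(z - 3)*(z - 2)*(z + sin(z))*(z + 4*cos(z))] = -(z - 3)*(z - 2)*(z + sin(z))*(4*sin(z) - 1) + (z - 3)*(z - 2)*(z + 4*cos(z))*(cos(z) + 1) + (z - 3)*(z + sin(z))*(z + 4*cos(z)) + (z - 2)*(z + sin(z))*(z + 4*cos(z))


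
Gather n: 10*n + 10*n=20*n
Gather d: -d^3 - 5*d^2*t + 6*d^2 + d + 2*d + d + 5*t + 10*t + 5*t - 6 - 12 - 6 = -d^3 + d^2*(6 - 5*t) + 4*d + 20*t - 24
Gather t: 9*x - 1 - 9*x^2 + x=-9*x^2 + 10*x - 1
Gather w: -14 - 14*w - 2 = -14*w - 16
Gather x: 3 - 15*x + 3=6 - 15*x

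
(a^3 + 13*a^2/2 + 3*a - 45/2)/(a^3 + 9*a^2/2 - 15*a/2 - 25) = (2*a^2 + 3*a - 9)/(2*a^2 - a - 10)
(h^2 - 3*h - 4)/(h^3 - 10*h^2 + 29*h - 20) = (h + 1)/(h^2 - 6*h + 5)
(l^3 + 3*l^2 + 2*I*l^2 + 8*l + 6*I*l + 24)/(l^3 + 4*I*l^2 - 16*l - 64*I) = (l^2 + l*(3 - 2*I) - 6*I)/(l^2 - 16)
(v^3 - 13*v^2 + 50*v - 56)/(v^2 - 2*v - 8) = (v^2 - 9*v + 14)/(v + 2)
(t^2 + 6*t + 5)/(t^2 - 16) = (t^2 + 6*t + 5)/(t^2 - 16)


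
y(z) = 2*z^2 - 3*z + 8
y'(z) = 4*z - 3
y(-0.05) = 8.16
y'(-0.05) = -3.20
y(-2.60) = 29.32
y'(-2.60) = -13.40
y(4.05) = 28.66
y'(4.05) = 13.20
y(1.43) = 7.80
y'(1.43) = 2.72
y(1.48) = 7.94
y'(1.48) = 2.92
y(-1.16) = 14.17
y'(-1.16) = -7.64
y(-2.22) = 24.52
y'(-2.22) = -11.88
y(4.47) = 34.55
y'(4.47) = 14.88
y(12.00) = 260.00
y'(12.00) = 45.00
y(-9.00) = 197.00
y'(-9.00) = -39.00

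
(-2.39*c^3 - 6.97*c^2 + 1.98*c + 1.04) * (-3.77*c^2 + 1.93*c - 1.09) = 9.0103*c^5 + 21.6642*c^4 - 18.3116*c^3 + 7.4979*c^2 - 0.151*c - 1.1336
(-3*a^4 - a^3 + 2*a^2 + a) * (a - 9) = -3*a^5 + 26*a^4 + 11*a^3 - 17*a^2 - 9*a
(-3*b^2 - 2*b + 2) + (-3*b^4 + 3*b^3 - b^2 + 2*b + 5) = -3*b^4 + 3*b^3 - 4*b^2 + 7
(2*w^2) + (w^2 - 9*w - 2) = 3*w^2 - 9*w - 2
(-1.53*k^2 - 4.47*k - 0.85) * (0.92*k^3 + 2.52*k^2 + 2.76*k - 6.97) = -1.4076*k^5 - 7.968*k^4 - 16.2692*k^3 - 3.8151*k^2 + 28.8099*k + 5.9245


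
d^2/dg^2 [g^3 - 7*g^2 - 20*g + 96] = 6*g - 14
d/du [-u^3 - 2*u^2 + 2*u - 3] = -3*u^2 - 4*u + 2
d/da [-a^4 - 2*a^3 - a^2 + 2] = 2*a*(-2*a^2 - 3*a - 1)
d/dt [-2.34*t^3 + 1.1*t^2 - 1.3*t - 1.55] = -7.02*t^2 + 2.2*t - 1.3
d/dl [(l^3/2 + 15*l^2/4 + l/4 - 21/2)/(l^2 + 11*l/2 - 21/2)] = 1/2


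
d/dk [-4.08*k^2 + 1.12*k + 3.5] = 1.12 - 8.16*k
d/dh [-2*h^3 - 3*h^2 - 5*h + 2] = -6*h^2 - 6*h - 5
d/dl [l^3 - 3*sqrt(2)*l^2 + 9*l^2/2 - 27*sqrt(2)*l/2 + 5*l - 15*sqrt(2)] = 3*l^2 - 6*sqrt(2)*l + 9*l - 27*sqrt(2)/2 + 5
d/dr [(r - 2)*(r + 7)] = 2*r + 5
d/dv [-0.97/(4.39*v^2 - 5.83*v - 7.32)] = (8.5166*v - 5.6551)/(-4.39*v^2 + 5.83*v + 7.32)^2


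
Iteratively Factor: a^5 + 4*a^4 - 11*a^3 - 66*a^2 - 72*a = (a + 3)*(a^4 + a^3 - 14*a^2 - 24*a) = (a + 3)^2*(a^3 - 2*a^2 - 8*a) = (a - 4)*(a + 3)^2*(a^2 + 2*a) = a*(a - 4)*(a + 3)^2*(a + 2)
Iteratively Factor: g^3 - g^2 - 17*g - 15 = (g + 1)*(g^2 - 2*g - 15) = (g - 5)*(g + 1)*(g + 3)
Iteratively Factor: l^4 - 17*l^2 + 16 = (l - 1)*(l^3 + l^2 - 16*l - 16) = (l - 4)*(l - 1)*(l^2 + 5*l + 4) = (l - 4)*(l - 1)*(l + 4)*(l + 1)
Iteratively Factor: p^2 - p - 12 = (p - 4)*(p + 3)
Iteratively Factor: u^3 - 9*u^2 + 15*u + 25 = (u - 5)*(u^2 - 4*u - 5) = (u - 5)^2*(u + 1)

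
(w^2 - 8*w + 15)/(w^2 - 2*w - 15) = (w - 3)/(w + 3)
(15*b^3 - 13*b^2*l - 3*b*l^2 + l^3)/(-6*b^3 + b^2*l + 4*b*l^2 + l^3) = (-5*b + l)/(2*b + l)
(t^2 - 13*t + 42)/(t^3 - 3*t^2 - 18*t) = (t - 7)/(t*(t + 3))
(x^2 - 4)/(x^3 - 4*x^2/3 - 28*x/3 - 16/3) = 3*(x - 2)/(3*x^2 - 10*x - 8)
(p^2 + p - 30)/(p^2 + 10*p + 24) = (p - 5)/(p + 4)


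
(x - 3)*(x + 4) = x^2 + x - 12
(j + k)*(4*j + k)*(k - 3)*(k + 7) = 4*j^2*k^2 + 16*j^2*k - 84*j^2 + 5*j*k^3 + 20*j*k^2 - 105*j*k + k^4 + 4*k^3 - 21*k^2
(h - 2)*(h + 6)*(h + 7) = h^3 + 11*h^2 + 16*h - 84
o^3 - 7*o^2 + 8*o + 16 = (o - 4)^2*(o + 1)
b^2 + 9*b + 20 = (b + 4)*(b + 5)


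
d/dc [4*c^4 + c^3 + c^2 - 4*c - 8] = 16*c^3 + 3*c^2 + 2*c - 4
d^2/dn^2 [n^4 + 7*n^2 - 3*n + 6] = 12*n^2 + 14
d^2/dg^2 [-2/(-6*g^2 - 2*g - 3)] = 8*(-18*g^2 - 6*g + 2*(6*g + 1)^2 - 9)/(6*g^2 + 2*g + 3)^3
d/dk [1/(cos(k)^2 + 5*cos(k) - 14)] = (2*cos(k) + 5)*sin(k)/(cos(k)^2 + 5*cos(k) - 14)^2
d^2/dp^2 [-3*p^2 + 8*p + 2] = -6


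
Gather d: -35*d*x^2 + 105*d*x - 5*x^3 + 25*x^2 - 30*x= d*(-35*x^2 + 105*x) - 5*x^3 + 25*x^2 - 30*x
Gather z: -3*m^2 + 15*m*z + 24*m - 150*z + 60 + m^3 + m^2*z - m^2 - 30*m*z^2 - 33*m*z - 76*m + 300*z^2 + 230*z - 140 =m^3 - 4*m^2 - 52*m + z^2*(300 - 30*m) + z*(m^2 - 18*m + 80) - 80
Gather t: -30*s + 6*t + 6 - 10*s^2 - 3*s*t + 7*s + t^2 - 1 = -10*s^2 - 23*s + t^2 + t*(6 - 3*s) + 5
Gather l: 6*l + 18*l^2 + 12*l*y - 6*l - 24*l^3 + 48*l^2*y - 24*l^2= -24*l^3 + l^2*(48*y - 6) + 12*l*y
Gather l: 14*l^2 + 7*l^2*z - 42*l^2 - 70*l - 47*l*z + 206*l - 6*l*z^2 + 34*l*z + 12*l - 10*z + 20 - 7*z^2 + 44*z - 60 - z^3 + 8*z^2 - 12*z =l^2*(7*z - 28) + l*(-6*z^2 - 13*z + 148) - z^3 + z^2 + 22*z - 40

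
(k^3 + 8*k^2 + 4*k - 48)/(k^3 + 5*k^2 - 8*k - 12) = (k + 4)/(k + 1)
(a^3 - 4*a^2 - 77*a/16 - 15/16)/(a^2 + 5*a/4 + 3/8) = (4*a^2 - 19*a - 5)/(2*(2*a + 1))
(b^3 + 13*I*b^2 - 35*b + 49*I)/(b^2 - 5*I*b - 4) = (b^2 + 14*I*b - 49)/(b - 4*I)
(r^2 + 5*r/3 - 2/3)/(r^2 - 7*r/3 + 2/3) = (r + 2)/(r - 2)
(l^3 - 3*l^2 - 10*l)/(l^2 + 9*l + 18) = l*(l^2 - 3*l - 10)/(l^2 + 9*l + 18)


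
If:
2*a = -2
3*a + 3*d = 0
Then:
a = -1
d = 1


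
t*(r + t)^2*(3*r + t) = 3*r^3*t + 7*r^2*t^2 + 5*r*t^3 + t^4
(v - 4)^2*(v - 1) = v^3 - 9*v^2 + 24*v - 16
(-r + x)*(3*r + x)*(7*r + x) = -21*r^3 + 11*r^2*x + 9*r*x^2 + x^3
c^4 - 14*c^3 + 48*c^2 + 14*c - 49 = (c - 7)^2*(c - 1)*(c + 1)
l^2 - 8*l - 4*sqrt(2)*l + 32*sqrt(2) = (l - 8)*(l - 4*sqrt(2))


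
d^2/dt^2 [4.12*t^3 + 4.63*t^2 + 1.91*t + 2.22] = 24.72*t + 9.26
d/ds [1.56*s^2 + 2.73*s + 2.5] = 3.12*s + 2.73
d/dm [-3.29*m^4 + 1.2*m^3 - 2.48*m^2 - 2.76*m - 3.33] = -13.16*m^3 + 3.6*m^2 - 4.96*m - 2.76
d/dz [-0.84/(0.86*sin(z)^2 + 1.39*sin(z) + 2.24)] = (1.4448*sin(z) + 1.1676)*cos(z)/(0.86*sin(z)^2 + 1.39*sin(z) + 2.24)^2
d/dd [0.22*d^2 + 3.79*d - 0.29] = 0.44*d + 3.79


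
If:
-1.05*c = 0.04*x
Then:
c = -0.0380952380952381*x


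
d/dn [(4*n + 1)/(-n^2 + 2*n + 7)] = 2*(2*n^2 + n + 13)/(n^4 - 4*n^3 - 10*n^2 + 28*n + 49)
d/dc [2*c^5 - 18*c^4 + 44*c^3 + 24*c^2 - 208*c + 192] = 10*c^4 - 72*c^3 + 132*c^2 + 48*c - 208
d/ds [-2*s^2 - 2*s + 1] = -4*s - 2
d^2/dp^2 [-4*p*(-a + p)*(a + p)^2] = 8*a^2 - 24*a*p - 48*p^2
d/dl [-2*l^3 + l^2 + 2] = 2*l*(1 - 3*l)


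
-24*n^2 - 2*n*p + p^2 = (-6*n + p)*(4*n + p)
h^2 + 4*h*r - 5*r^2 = (h - r)*(h + 5*r)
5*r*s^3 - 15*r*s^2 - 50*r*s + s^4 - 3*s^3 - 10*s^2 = s*(5*r + s)*(s - 5)*(s + 2)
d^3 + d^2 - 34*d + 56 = (d - 4)*(d - 2)*(d + 7)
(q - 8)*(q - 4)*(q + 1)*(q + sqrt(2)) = q^4 - 11*q^3 + sqrt(2)*q^3 - 11*sqrt(2)*q^2 + 20*q^2 + 20*sqrt(2)*q + 32*q + 32*sqrt(2)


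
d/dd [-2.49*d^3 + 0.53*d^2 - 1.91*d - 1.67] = -7.47*d^2 + 1.06*d - 1.91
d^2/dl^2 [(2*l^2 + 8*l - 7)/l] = -14/l^3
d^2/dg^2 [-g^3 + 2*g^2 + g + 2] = 4 - 6*g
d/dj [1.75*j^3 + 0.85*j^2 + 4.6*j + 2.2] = 5.25*j^2 + 1.7*j + 4.6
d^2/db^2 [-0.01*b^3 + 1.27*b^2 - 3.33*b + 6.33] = 2.54 - 0.06*b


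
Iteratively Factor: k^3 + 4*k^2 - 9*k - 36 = (k - 3)*(k^2 + 7*k + 12) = (k - 3)*(k + 4)*(k + 3)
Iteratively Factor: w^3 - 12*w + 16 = (w + 4)*(w^2 - 4*w + 4) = (w - 2)*(w + 4)*(w - 2)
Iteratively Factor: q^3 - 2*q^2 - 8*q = (q - 4)*(q^2 + 2*q) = (q - 4)*(q + 2)*(q)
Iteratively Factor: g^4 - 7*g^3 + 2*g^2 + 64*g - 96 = (g - 4)*(g^3 - 3*g^2 - 10*g + 24) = (g - 4)*(g + 3)*(g^2 - 6*g + 8) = (g - 4)^2*(g + 3)*(g - 2)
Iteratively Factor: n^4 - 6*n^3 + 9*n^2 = (n)*(n^3 - 6*n^2 + 9*n) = n^2*(n^2 - 6*n + 9) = n^2*(n - 3)*(n - 3)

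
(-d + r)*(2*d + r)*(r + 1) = -2*d^2*r - 2*d^2 + d*r^2 + d*r + r^3 + r^2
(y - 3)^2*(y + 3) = y^3 - 3*y^2 - 9*y + 27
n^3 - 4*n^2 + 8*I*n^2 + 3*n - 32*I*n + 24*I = (n - 3)*(n - 1)*(n + 8*I)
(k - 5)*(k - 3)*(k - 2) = k^3 - 10*k^2 + 31*k - 30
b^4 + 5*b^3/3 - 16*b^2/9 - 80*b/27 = b*(b - 4/3)*(b + 4/3)*(b + 5/3)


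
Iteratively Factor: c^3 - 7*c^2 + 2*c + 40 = (c + 2)*(c^2 - 9*c + 20) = (c - 5)*(c + 2)*(c - 4)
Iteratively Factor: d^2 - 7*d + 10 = (d - 5)*(d - 2)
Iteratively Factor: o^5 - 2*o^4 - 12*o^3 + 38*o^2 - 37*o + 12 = (o - 1)*(o^4 - o^3 - 13*o^2 + 25*o - 12) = (o - 3)*(o - 1)*(o^3 + 2*o^2 - 7*o + 4) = (o - 3)*(o - 1)*(o + 4)*(o^2 - 2*o + 1) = (o - 3)*(o - 1)^2*(o + 4)*(o - 1)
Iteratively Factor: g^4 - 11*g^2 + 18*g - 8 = (g - 2)*(g^3 + 2*g^2 - 7*g + 4) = (g - 2)*(g - 1)*(g^2 + 3*g - 4) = (g - 2)*(g - 1)^2*(g + 4)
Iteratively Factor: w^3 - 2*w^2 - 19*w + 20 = (w - 1)*(w^2 - w - 20) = (w - 1)*(w + 4)*(w - 5)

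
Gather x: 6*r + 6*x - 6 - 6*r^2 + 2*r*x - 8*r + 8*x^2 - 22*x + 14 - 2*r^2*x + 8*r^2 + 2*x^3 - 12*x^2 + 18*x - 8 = 2*r^2 - 2*r + 2*x^3 - 4*x^2 + x*(-2*r^2 + 2*r + 2)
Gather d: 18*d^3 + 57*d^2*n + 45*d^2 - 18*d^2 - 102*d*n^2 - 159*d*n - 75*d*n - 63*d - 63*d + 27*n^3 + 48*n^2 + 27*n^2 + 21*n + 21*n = 18*d^3 + d^2*(57*n + 27) + d*(-102*n^2 - 234*n - 126) + 27*n^3 + 75*n^2 + 42*n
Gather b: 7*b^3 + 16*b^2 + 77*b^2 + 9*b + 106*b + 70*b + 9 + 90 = 7*b^3 + 93*b^2 + 185*b + 99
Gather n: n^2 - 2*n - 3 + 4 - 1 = n^2 - 2*n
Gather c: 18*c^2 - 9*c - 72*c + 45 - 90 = 18*c^2 - 81*c - 45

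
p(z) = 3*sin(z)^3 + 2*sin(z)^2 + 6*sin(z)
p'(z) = 9*sin(z)^2*cos(z) + 4*sin(z)*cos(z) + 6*cos(z)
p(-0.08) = -0.47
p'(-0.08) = 5.72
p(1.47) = 10.90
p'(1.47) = 1.90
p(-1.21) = -6.32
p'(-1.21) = 3.58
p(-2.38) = -4.17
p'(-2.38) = -5.45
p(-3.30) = 1.01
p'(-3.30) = -6.77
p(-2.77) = -2.06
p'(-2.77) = -5.34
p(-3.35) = 1.35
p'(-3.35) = -7.06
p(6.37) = 0.54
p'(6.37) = 6.39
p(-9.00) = -2.34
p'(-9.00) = -5.36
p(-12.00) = 4.26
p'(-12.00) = 9.06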